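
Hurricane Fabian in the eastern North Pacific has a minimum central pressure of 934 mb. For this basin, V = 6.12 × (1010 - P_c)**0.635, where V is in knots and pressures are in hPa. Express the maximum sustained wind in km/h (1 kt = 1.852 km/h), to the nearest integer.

177 km/h

ΔP = 1010 − 934 = 76 mb.
V ≈ 6.12 × 76^0.635 = 6.12 × 15.643 ≈ 95.734 kt.
95.734 × 1.852 ≈ 177.30 km/h → 177 km/h.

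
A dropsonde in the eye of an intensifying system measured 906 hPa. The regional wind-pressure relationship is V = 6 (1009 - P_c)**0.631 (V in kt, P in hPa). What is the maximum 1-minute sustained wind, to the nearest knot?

ΔP = 1009 − 906 = 103 hPa.
103^0.631 ≈ 18.625.
V ≈ 6 × 18.625 ≈ 111.8 kt.

112 kt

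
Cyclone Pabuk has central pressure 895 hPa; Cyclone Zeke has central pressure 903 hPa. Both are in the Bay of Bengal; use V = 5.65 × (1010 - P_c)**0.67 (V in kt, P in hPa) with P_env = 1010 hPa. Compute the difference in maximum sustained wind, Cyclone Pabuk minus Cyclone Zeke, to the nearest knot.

Cyclone Pabuk: ΔP = 115; V ≈ 5.65 × 115^0.67 ≈ 135.74 kt.
Cyclone Zeke: ΔP = 107; V ≈ 5.65 × 107^0.67 ≈ 129.34 kt.
Difference ≈ 135.74 − 129.34 = 6.40 → 6 kt.

6 kt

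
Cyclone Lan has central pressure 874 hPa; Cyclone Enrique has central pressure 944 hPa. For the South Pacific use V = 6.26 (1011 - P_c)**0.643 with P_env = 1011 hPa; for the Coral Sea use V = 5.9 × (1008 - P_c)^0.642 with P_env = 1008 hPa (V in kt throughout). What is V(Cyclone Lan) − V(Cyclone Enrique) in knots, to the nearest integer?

Cyclone Lan: ΔP = 137; V ≈ 6.26 × 137^0.643 ≈ 148.08 kt.
Cyclone Enrique: ΔP = 64; V ≈ 5.9 × 64^0.642 ≈ 85.20 kt.
Difference ≈ 148.08 − 85.20 = 62.88 → 63 kt.

63 kt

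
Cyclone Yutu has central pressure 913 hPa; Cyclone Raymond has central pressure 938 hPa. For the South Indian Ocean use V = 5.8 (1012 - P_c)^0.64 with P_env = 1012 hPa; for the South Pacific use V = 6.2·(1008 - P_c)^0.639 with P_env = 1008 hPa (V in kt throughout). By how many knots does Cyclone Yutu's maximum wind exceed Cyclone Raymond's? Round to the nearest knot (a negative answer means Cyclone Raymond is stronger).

Cyclone Yutu: ΔP = 99; V ≈ 5.8 × 99^0.64 ≈ 109.81 kt.
Cyclone Raymond: ΔP = 70; V ≈ 6.2 × 70^0.639 ≈ 93.63 kt.
Difference ≈ 109.81 − 93.63 = 16.18 → 16 kt.

16 kt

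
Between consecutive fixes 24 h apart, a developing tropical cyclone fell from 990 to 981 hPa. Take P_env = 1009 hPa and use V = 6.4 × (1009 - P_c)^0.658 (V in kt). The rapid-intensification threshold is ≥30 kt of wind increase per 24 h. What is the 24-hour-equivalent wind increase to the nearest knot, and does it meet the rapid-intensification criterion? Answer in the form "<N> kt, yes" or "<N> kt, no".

V₁: ΔP = 19, V ≈ 6.4 × 19^0.658 ≈ 44.42 kt.
V₂: ΔP = 28, V ≈ 6.4 × 28^0.658 ≈ 57.33 kt.
ΔV over 24 h = 12.91 kt → 24 h equivalent = 12.91 × 24/24 ≈ 12.91 kt.
13 kt < 30 kt ⇒ not rapid intensification.

13 kt, no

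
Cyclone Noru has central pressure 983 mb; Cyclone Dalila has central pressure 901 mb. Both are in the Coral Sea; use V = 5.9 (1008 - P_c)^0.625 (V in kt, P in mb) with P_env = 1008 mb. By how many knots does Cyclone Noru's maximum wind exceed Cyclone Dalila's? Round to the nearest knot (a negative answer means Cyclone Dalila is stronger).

-65 kt

Cyclone Noru: ΔP = 25; V ≈ 5.9 × 25^0.625 ≈ 44.11 kt.
Cyclone Dalila: ΔP = 107; V ≈ 5.9 × 107^0.625 ≈ 109.45 kt.
Difference ≈ 44.11 − 109.45 = -65.34 → -65 kt.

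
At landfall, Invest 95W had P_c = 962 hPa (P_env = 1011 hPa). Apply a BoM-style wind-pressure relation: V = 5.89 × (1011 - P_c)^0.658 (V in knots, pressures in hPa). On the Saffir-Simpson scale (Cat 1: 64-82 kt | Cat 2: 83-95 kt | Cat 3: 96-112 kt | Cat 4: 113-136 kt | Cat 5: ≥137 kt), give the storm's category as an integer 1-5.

ΔP = 1011 − 962 = 49 hPa.
V ≈ 5.89 × 49^0.658 = 5.89 × 12.95 ≈ 76 kt.
76 kt falls in the Category 1 band.

1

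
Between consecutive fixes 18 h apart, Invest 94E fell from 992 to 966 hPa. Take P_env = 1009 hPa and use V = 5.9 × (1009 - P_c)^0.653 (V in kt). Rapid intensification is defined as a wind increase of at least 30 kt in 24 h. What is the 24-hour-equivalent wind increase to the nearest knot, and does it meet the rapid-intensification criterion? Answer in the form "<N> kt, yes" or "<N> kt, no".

42 kt, yes

V₁: ΔP = 17, V ≈ 5.9 × 17^0.653 ≈ 37.53 kt.
V₂: ΔP = 43, V ≈ 5.9 × 43^0.653 ≈ 68.79 kt.
ΔV over 18 h = 31.26 kt → 24 h equivalent = 31.26 × 24/18 ≈ 41.68 kt.
42 kt ≥ 30 kt ⇒ rapid intensification.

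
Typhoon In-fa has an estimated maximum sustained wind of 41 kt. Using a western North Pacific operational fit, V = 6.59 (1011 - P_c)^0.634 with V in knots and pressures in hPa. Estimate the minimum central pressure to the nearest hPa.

993 hPa

ΔP = (V / 6.59)^(1/0.634) = (41/6.59)^1.577.
41/6.59 = 6.222; 6.222^1.577 ≈ 17.87 hPa.
P_c = 1011 − 17.87 = 993.13 ≈ 993 hPa.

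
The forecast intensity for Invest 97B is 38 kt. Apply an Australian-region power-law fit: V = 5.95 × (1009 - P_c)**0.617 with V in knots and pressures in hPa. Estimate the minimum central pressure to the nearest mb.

ΔP = (V / 5.95)^(1/0.617) = (38/5.95)^1.621.
38/5.95 = 6.387; 6.387^1.621 ≈ 20.19 mb.
P_c = 1009 − 20.19 = 988.81 ≈ 989 mb.

989 mb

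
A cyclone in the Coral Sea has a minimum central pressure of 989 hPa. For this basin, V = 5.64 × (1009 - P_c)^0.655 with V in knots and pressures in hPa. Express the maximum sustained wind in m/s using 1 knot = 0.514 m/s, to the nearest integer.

ΔP = 1009 − 989 = 20 hPa.
V ≈ 5.64 × 20^0.655 = 5.64 × 7.115 ≈ 40.129 kt.
40.129 × 0.514 ≈ 20.63 m/s → 21 m/s.

21 m/s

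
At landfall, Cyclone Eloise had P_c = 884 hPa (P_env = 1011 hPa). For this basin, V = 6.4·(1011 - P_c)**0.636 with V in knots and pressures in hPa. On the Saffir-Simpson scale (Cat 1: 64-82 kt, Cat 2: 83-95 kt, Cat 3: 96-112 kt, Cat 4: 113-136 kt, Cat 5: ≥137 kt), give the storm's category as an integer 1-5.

ΔP = 1011 − 884 = 127 hPa.
V ≈ 6.4 × 127^0.636 = 6.4 × 21.78 ≈ 139 kt.
139 kt falls in the Category 5 band.

5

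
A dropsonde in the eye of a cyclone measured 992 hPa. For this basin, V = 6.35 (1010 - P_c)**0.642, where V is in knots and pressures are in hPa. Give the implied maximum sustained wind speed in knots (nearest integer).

41 kt

ΔP = 1010 − 992 = 18 hPa.
18^0.642 ≈ 6.396.
V ≈ 6.35 × 6.396 ≈ 40.6 kt.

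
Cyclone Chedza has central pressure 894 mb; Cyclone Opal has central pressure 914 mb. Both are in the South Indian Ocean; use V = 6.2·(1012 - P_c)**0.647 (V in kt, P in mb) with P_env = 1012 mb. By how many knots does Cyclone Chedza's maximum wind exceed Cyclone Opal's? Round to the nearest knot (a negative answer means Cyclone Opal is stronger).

Cyclone Chedza: ΔP = 118; V ≈ 6.2 × 118^0.647 ≈ 135.80 kt.
Cyclone Opal: ΔP = 98; V ≈ 6.2 × 98^0.647 ≈ 120.42 kt.
Difference ≈ 135.80 − 120.42 = 15.38 → 15 kt.

15 kt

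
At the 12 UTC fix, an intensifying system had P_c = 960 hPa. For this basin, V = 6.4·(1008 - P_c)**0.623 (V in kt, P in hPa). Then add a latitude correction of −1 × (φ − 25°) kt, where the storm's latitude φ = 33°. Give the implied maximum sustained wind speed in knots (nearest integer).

ΔP = 1008 − 960 = 48 hPa.
48^0.623 ≈ 11.154.
V ≈ 6.4 × 11.154 ≈ 71.4 kt.
Latitude correction: −1 × (33 − 25) = -8 kt.
Corrected V ≈ 63.4 kt → 63 kt.

63 kt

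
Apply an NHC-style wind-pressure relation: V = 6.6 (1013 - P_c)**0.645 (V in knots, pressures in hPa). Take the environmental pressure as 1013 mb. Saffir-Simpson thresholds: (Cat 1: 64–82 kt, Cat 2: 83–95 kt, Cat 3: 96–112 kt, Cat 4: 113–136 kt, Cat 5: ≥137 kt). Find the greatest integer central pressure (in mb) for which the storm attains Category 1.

979 mb

Category 1 begins at V = 64 kt.
Required ΔP = (64/6.6)^(1/0.645) = 9.697^1.550 ≈ 33.86 mb.
P_c ≤ 1013 − 33.86 = 979.14, so the highest integer P_c is 979 mb.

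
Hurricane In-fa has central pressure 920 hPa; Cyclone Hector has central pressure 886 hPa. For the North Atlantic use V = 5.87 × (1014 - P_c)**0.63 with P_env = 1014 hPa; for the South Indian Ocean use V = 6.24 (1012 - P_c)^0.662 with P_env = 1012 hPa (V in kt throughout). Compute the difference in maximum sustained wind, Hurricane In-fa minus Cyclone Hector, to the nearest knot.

Hurricane In-fa: ΔP = 94; V ≈ 5.87 × 94^0.63 ≈ 102.73 kt.
Cyclone Hector: ΔP = 126; V ≈ 6.24 × 126^0.662 ≈ 153.33 kt.
Difference ≈ 102.73 − 153.33 = -50.60 → -51 kt.

-51 kt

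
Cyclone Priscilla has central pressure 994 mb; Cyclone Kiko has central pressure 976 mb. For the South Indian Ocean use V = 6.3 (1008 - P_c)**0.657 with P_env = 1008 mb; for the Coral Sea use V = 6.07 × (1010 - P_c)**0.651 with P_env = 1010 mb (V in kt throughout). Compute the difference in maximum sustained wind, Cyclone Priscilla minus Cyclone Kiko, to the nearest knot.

Cyclone Priscilla: ΔP = 14; V ≈ 6.3 × 14^0.657 ≈ 35.67 kt.
Cyclone Kiko: ΔP = 34; V ≈ 6.07 × 34^0.651 ≈ 60.28 kt.
Difference ≈ 35.67 − 60.28 = -24.61 → -25 kt.

-25 kt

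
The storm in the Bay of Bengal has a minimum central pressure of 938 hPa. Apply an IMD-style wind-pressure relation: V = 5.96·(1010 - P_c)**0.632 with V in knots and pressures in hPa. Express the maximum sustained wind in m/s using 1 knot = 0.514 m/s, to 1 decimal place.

ΔP = 1010 − 938 = 72 hPa.
V ≈ 5.96 × 72^0.632 = 5.96 × 14.922 ≈ 88.937 kt.
88.937 × 0.514 ≈ 45.71 m/s → 45.7 m/s.

45.7 m/s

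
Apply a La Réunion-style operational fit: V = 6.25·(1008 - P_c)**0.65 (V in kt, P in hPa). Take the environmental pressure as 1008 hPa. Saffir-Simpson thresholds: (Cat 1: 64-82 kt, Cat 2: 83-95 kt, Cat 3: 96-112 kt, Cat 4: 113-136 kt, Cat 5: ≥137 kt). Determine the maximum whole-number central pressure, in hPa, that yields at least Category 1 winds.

972 hPa

Category 1 begins at V = 64 kt.
Required ΔP = (64/6.25)^(1/0.65) = 10.240^1.538 ≈ 35.84 hPa.
P_c ≤ 1008 − 35.84 = 972.16, so the highest integer P_c is 972 hPa.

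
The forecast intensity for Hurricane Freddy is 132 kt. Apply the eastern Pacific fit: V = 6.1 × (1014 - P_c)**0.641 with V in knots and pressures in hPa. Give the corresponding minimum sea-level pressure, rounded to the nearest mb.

ΔP = (V / 6.1)^(1/0.641) = (132/6.1)^1.560.
132/6.1 = 21.639; 21.639^1.560 ≈ 121.08 mb.
P_c = 1014 − 121.08 = 892.92 ≈ 893 mb.

893 mb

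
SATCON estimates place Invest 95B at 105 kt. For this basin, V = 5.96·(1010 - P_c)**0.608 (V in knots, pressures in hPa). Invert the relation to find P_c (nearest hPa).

898 hPa

ΔP = (V / 5.96)^(1/0.608) = (105/5.96)^1.645.
105/5.96 = 17.617; 17.617^1.645 ≈ 112.01 hPa.
P_c = 1010 − 112.01 = 897.99 ≈ 898 hPa.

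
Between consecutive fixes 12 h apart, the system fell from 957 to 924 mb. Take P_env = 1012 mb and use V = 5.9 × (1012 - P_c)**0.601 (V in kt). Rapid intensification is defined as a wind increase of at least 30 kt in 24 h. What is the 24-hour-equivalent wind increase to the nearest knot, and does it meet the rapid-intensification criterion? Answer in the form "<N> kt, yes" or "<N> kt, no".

V₁: ΔP = 55, V ≈ 5.9 × 55^0.601 ≈ 65.59 kt.
V₂: ΔP = 88, V ≈ 5.9 × 88^0.601 ≈ 86.99 kt.
ΔV over 12 h = 21.40 kt → 24 h equivalent = 21.40 × 24/12 ≈ 42.80 kt.
43 kt ≥ 30 kt ⇒ rapid intensification.

43 kt, yes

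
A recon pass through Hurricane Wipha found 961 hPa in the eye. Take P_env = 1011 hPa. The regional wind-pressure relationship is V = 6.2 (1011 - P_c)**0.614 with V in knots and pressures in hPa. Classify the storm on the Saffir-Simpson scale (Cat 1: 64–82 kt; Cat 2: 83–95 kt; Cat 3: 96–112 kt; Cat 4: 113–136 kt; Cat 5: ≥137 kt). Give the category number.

ΔP = 1011 − 961 = 50 hPa.
V ≈ 6.2 × 50^0.614 = 6.2 × 11.05 ≈ 68 kt.
68 kt falls in the Category 1 band.

1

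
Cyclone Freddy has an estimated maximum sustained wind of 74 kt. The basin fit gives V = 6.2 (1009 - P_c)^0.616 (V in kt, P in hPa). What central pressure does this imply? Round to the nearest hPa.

953 hPa

ΔP = (V / 6.2)^(1/0.616) = (74/6.2)^1.623.
74/6.2 = 11.935; 11.935^1.623 ≈ 55.99 hPa.
P_c = 1009 − 55.99 = 953.01 ≈ 953 hPa.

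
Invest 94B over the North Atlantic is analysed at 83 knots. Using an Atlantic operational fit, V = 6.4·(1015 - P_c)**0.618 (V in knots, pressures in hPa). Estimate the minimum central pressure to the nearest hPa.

952 hPa

ΔP = (V / 6.4)^(1/0.618) = (83/6.4)^1.618.
83/6.4 = 12.969; 12.969^1.618 ≈ 63.21 hPa.
P_c = 1015 − 63.21 = 951.79 ≈ 952 hPa.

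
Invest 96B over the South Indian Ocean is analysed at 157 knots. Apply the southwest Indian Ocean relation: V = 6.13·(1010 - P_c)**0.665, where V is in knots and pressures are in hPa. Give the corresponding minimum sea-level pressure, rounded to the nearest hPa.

879 hPa

ΔP = (V / 6.13)^(1/0.665) = (157/6.13)^1.504.
157/6.13 = 25.612; 25.612^1.504 ≈ 131.21 hPa.
P_c = 1010 − 131.21 = 878.79 ≈ 879 hPa.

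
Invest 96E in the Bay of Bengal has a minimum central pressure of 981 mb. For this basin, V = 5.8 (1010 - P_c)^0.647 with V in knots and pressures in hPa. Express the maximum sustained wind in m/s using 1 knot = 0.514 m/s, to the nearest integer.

26 m/s

ΔP = 1010 − 981 = 29 mb.
V ≈ 5.8 × 29^0.647 = 5.8 × 8.834 ≈ 51.239 kt.
51.239 × 0.514 ≈ 26.34 m/s → 26 m/s.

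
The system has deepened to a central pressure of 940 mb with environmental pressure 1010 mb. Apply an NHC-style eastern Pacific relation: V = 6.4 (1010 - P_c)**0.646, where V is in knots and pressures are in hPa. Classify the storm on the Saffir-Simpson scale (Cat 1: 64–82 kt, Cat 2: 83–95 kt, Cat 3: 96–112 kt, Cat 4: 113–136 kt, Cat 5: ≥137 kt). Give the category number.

3

ΔP = 1010 − 940 = 70 mb.
V ≈ 6.4 × 70^0.646 = 6.4 × 15.56 ≈ 100 kt.
100 kt falls in the Category 3 band.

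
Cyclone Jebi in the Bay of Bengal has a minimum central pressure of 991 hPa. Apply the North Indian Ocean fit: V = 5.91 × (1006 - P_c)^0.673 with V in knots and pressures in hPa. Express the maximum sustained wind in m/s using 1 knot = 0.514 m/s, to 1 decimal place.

18.8 m/s

ΔP = 1006 − 991 = 15 hPa.
V ≈ 5.91 × 15^0.673 = 5.91 × 6.187 ≈ 36.568 kt.
36.568 × 0.514 ≈ 18.80 m/s → 18.8 m/s.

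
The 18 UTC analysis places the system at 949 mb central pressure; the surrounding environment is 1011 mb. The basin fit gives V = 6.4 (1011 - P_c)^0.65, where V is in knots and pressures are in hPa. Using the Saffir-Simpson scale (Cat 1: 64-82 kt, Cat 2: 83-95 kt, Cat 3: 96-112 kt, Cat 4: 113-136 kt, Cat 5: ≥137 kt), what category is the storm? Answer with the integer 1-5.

ΔP = 1011 − 949 = 62 mb.
V ≈ 6.4 × 62^0.65 = 6.4 × 14.62 ≈ 94 kt.
94 kt falls in the Category 2 band.

2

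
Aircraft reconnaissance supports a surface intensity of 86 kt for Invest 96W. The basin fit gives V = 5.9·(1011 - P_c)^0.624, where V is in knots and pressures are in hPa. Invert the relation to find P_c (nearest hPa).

938 hPa

ΔP = (V / 5.9)^(1/0.624) = (86/5.9)^1.603.
86/5.9 = 14.576; 14.576^1.603 ≈ 73.25 hPa.
P_c = 1011 − 73.25 = 937.75 ≈ 938 hPa.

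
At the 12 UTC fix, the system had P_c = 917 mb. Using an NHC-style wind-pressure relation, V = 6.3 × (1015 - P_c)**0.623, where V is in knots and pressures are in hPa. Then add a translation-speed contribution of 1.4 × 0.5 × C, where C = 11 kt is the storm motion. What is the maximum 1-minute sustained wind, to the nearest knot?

ΔP = 1015 − 917 = 98 mb.
98^0.623 ≈ 17.399.
V ≈ 6.3 × 17.399 ≈ 109.6 kt.
Translation term: 1.4 × 0.5 × 11 = 7.7 kt.
Corrected V ≈ 117.3 kt → 117 kt.

117 kt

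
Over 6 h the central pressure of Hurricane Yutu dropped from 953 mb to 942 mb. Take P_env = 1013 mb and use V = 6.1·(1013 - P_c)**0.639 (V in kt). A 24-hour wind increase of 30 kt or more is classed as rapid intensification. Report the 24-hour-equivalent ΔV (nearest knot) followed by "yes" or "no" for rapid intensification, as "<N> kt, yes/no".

38 kt, yes

V₁: ΔP = 60, V ≈ 6.1 × 60^0.639 ≈ 83.48 kt.
V₂: ΔP = 71, V ≈ 6.1 × 71^0.639 ≈ 92.96 kt.
ΔV over 6 h = 9.48 kt → 24 h equivalent = 9.48 × 24/6 ≈ 37.92 kt.
38 kt ≥ 30 kt ⇒ rapid intensification.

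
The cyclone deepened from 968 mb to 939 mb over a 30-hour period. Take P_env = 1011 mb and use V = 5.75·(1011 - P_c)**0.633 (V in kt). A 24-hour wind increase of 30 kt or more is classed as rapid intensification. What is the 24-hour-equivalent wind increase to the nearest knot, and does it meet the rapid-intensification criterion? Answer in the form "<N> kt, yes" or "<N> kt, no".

19 kt, no

V₁: ΔP = 43, V ≈ 5.75 × 43^0.633 ≈ 62.18 kt.
V₂: ΔP = 72, V ≈ 5.75 × 72^0.633 ≈ 86.17 kt.
ΔV over 30 h = 23.99 kt → 24 h equivalent = 23.99 × 24/30 ≈ 19.19 kt.
19 kt < 30 kt ⇒ not rapid intensification.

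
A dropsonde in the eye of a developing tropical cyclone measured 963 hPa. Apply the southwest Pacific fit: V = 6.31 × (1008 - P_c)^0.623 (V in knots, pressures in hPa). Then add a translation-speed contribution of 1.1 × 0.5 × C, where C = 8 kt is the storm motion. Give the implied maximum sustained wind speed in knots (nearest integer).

72 kt

ΔP = 1008 − 963 = 45 hPa.
45^0.623 ≈ 10.714.
V ≈ 6.31 × 10.714 ≈ 67.6 kt.
Translation term: 1.1 × 0.5 × 8 = 4.4 kt.
Corrected V ≈ 72 kt → 72 kt.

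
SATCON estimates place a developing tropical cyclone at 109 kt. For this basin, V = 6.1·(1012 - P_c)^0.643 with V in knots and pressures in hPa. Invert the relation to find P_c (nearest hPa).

ΔP = (V / 6.1)^(1/0.643) = (109/6.1)^1.555.
109/6.1 = 17.869; 17.869^1.555 ≈ 88.57 hPa.
P_c = 1012 − 88.57 = 923.43 ≈ 923 hPa.

923 hPa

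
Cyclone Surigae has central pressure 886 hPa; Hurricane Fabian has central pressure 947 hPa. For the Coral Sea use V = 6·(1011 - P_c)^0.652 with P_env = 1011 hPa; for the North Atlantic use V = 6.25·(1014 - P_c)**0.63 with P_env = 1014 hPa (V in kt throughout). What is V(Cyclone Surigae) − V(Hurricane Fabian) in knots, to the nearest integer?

Cyclone Surigae: ΔP = 125; V ≈ 6 × 125^0.652 ≈ 139.75 kt.
Hurricane Fabian: ΔP = 67; V ≈ 6.25 × 67^0.63 ≈ 88.37 kt.
Difference ≈ 139.75 − 88.37 = 51.38 → 51 kt.

51 kt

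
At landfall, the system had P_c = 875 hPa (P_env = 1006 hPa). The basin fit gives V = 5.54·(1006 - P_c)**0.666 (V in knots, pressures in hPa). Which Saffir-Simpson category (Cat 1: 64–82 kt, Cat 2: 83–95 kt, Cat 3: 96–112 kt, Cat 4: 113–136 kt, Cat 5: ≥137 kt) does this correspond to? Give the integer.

ΔP = 1006 − 875 = 131 hPa.
V ≈ 5.54 × 131^0.666 = 5.54 × 25.71 ≈ 142 kt.
142 kt falls in the Category 5 band.

5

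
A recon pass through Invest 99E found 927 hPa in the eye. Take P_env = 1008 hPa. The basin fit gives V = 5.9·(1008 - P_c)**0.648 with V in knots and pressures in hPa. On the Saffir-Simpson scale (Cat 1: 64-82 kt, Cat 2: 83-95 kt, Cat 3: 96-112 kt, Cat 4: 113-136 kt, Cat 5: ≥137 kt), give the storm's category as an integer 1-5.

ΔP = 1008 − 927 = 81 hPa.
V ≈ 5.9 × 81^0.648 = 5.9 × 17.25 ≈ 102 kt.
102 kt falls in the Category 3 band.

3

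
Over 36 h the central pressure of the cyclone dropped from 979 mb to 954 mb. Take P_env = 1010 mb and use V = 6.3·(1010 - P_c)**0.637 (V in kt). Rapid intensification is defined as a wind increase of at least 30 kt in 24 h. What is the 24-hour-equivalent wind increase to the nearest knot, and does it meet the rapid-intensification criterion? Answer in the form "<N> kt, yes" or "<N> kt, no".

V₁: ΔP = 31, V ≈ 6.3 × 31^0.637 ≈ 56.15 kt.
V₂: ΔP = 56, V ≈ 6.3 × 56^0.637 ≈ 81.83 kt.
ΔV over 36 h = 25.68 kt → 24 h equivalent = 25.68 × 24/36 ≈ 17.12 kt.
17 kt < 30 kt ⇒ not rapid intensification.

17 kt, no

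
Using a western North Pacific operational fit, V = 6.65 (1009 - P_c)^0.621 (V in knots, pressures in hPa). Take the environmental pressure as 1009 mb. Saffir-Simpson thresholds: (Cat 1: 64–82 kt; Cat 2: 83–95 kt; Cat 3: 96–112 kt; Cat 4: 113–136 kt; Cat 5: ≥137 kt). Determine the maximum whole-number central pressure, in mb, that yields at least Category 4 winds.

913 mb

Category 4 begins at V = 113 kt.
Required ΔP = (113/6.65)^(1/0.621) = 16.992^1.610 ≈ 95.74 mb.
P_c ≤ 1009 − 95.74 = 913.26, so the highest integer P_c is 913 mb.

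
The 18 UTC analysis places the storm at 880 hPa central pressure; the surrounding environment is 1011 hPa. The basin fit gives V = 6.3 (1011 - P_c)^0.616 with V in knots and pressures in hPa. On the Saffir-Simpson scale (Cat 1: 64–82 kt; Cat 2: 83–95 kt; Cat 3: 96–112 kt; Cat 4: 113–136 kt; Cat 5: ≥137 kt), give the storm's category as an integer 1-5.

4

ΔP = 1011 − 880 = 131 hPa.
V ≈ 6.3 × 131^0.616 = 6.3 × 20.15 ≈ 127 kt.
127 kt falls in the Category 4 band.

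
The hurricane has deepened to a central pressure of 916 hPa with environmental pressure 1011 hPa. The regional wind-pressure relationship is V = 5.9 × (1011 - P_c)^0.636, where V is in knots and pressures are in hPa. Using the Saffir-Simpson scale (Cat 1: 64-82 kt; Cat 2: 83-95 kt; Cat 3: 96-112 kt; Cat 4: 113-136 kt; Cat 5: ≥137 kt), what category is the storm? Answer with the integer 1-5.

3

ΔP = 1011 − 916 = 95 hPa.
V ≈ 5.9 × 95^0.636 = 5.9 × 18.11 ≈ 107 kt.
107 kt falls in the Category 3 band.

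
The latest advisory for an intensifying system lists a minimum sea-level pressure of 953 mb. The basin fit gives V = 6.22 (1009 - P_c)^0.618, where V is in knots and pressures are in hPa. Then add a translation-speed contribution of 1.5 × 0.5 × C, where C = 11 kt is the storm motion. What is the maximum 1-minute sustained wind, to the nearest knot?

83 kt

ΔP = 1009 − 953 = 56 mb.
56^0.618 ≈ 12.033.
V ≈ 6.22 × 12.033 ≈ 74.8 kt.
Translation term: 1.5 × 0.5 × 11 = 8.25 kt.
Corrected V ≈ 83.05 kt → 83 kt.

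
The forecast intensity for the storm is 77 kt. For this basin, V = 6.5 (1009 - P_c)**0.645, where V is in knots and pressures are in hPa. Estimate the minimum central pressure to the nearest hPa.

963 hPa

ΔP = (V / 6.5)^(1/0.645) = (77/6.5)^1.550.
77/6.5 = 11.846; 11.846^1.550 ≈ 46.18 hPa.
P_c = 1009 − 46.18 = 962.82 ≈ 963 hPa.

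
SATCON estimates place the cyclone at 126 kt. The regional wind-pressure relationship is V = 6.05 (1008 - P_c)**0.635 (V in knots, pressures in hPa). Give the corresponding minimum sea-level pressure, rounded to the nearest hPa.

889 hPa

ΔP = (V / 6.05)^(1/0.635) = (126/6.05)^1.575.
126/6.05 = 20.826; 20.826^1.575 ≈ 119.28 hPa.
P_c = 1008 − 119.28 = 888.72 ≈ 889 hPa.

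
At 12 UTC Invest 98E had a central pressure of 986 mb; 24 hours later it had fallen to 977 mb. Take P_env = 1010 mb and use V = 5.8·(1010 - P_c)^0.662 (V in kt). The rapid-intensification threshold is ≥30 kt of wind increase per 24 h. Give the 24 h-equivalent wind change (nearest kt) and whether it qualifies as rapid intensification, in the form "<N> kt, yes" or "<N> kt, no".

V₁: ΔP = 24, V ≈ 5.8 × 24^0.662 ≈ 47.55 kt.
V₂: ΔP = 33, V ≈ 5.8 × 33^0.662 ≈ 58.71 kt.
ΔV over 24 h = 11.16 kt → 24 h equivalent = 11.16 × 24/24 ≈ 11.16 kt.
11 kt < 30 kt ⇒ not rapid intensification.

11 kt, no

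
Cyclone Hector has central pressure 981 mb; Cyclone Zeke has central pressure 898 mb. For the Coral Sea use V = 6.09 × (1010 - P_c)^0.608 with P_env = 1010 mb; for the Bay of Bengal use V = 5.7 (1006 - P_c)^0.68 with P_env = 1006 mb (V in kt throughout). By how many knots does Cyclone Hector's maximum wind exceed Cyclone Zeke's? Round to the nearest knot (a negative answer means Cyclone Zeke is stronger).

-90 kt

Cyclone Hector: ΔP = 29; V ≈ 6.09 × 29^0.608 ≈ 47.18 kt.
Cyclone Zeke: ΔP = 108; V ≈ 5.7 × 108^0.68 ≈ 137.60 kt.
Difference ≈ 47.18 − 137.60 = -90.42 → -90 kt.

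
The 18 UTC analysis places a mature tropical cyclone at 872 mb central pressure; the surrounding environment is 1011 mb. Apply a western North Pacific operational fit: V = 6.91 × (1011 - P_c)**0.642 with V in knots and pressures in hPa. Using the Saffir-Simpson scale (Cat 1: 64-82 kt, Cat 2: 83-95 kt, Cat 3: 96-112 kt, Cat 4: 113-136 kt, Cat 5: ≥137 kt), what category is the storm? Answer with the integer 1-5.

ΔP = 1011 − 872 = 139 mb.
V ≈ 6.91 × 139^0.642 = 6.91 × 23.76 ≈ 164 kt.
164 kt falls in the Category 5 band.

5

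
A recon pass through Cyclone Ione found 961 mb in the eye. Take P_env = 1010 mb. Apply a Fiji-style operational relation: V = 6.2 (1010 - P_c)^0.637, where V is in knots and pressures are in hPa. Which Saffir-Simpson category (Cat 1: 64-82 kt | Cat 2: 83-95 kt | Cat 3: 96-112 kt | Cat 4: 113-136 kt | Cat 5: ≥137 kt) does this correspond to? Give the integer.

1

ΔP = 1010 − 961 = 49 mb.
V ≈ 6.2 × 49^0.637 = 6.2 × 11.93 ≈ 74 kt.
74 kt falls in the Category 1 band.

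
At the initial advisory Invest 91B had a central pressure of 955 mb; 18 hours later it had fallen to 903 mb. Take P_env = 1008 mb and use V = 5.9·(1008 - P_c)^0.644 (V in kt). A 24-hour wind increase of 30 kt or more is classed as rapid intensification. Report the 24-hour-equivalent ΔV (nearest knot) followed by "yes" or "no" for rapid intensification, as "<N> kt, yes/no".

56 kt, yes

V₁: ΔP = 53, V ≈ 5.9 × 53^0.644 ≈ 76.08 kt.
V₂: ΔP = 105, V ≈ 5.9 × 105^0.644 ≈ 118.17 kt.
ΔV over 18 h = 42.09 kt → 24 h equivalent = 42.09 × 24/18 ≈ 56.12 kt.
56 kt ≥ 30 kt ⇒ rapid intensification.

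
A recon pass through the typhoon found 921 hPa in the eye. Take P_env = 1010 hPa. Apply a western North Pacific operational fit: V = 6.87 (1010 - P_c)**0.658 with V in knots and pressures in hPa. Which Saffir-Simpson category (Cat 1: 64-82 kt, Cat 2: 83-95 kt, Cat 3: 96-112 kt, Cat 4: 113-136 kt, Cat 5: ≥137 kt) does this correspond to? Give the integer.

ΔP = 1010 − 921 = 89 hPa.
V ≈ 6.87 × 89^0.658 = 6.87 × 19.17 ≈ 132 kt.
132 kt falls in the Category 4 band.

4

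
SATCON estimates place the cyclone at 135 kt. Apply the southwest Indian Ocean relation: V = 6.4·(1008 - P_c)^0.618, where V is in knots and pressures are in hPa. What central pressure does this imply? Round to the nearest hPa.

ΔP = (V / 6.4)^(1/0.618) = (135/6.4)^1.618.
135/6.4 = 21.094; 21.094^1.618 ≈ 138.88 hPa.
P_c = 1008 − 138.88 = 869.12 ≈ 869 hPa.

869 hPa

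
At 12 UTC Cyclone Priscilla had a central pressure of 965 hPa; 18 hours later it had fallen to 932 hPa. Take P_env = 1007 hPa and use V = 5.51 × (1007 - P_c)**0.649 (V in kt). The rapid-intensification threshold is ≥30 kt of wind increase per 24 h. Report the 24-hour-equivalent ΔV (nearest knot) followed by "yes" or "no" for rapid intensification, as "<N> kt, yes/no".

V₁: ΔP = 42, V ≈ 5.51 × 42^0.649 ≈ 62.32 kt.
V₂: ΔP = 75, V ≈ 5.51 × 75^0.649 ≈ 90.80 kt.
ΔV over 18 h = 28.48 kt → 24 h equivalent = 28.48 × 24/18 ≈ 37.97 kt.
38 kt ≥ 30 kt ⇒ rapid intensification.

38 kt, yes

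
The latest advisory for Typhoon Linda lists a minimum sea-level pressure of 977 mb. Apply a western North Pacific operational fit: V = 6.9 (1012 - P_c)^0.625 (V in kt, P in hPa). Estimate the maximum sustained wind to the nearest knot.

64 kt

ΔP = 1012 − 977 = 35 mb.
35^0.625 ≈ 9.227.
V ≈ 6.9 × 9.227 ≈ 63.7 kt.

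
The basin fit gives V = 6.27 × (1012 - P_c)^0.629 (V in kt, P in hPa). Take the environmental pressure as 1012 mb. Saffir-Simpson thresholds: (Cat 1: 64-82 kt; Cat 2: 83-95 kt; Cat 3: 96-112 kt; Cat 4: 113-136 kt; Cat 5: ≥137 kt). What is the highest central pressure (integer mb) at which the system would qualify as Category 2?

951 mb

Category 2 begins at V = 83 kt.
Required ΔP = (83/6.27)^(1/0.629) = 13.238^1.590 ≈ 60.74 mb.
P_c ≤ 1012 − 60.74 = 951.26, so the highest integer P_c is 951 mb.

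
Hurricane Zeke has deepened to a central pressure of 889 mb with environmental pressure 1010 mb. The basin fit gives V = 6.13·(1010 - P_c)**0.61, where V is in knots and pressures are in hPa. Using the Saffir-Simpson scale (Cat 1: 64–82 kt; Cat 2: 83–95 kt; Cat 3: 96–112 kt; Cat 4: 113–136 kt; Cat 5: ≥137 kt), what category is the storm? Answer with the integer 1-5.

4

ΔP = 1010 − 889 = 121 mb.
V ≈ 6.13 × 121^0.61 = 6.13 × 18.64 ≈ 114 kt.
114 kt falls in the Category 4 band.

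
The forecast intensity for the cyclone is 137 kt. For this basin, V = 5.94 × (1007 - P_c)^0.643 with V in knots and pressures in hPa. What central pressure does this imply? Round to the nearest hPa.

ΔP = (V / 5.94)^(1/0.643) = (137/5.94)^1.555.
137/5.94 = 23.064; 23.064^1.555 ≈ 131.72 hPa.
P_c = 1007 − 131.72 = 875.28 ≈ 875 hPa.

875 hPa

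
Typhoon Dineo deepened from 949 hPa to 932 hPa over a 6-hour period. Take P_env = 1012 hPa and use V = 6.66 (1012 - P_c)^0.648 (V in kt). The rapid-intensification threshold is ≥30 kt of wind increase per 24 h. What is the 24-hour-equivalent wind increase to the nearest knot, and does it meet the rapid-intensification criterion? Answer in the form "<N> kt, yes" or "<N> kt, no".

65 kt, yes

V₁: ΔP = 63, V ≈ 6.66 × 63^0.648 ≈ 97.60 kt.
V₂: ΔP = 80, V ≈ 6.66 × 80^0.648 ≈ 113.94 kt.
ΔV over 6 h = 16.34 kt → 24 h equivalent = 16.34 × 24/6 ≈ 65.36 kt.
65 kt ≥ 30 kt ⇒ rapid intensification.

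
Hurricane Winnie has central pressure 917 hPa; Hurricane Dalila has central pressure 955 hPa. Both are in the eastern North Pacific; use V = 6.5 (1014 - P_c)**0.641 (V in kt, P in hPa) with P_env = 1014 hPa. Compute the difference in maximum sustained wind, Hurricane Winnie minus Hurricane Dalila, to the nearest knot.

33 kt

Hurricane Winnie: ΔP = 97; V ≈ 6.5 × 97^0.641 ≈ 122.02 kt.
Hurricane Dalila: ΔP = 59; V ≈ 6.5 × 59^0.641 ≈ 88.72 kt.
Difference ≈ 122.02 − 88.72 = 33.30 → 33 kt.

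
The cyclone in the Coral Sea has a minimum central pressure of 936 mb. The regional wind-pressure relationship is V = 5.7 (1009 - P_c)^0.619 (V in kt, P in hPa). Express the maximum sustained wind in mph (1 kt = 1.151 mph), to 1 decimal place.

93.4 mph

ΔP = 1009 − 936 = 73 mb.
V ≈ 5.7 × 73^0.619 = 5.7 × 14.236 ≈ 81.147 kt.
81.147 × 1.151 ≈ 93.40 mph → 93.4 mph.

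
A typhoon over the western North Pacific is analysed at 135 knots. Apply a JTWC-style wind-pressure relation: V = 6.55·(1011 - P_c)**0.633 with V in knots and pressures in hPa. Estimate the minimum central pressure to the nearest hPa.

ΔP = (V / 6.55)^(1/0.633) = (135/6.55)^1.580.
135/6.55 = 20.611; 20.611^1.580 ≈ 119.12 hPa.
P_c = 1011 − 119.12 = 891.88 ≈ 892 hPa.

892 hPa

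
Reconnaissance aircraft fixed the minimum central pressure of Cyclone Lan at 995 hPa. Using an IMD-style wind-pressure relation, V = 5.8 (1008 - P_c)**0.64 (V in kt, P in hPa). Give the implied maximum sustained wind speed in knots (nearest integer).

ΔP = 1008 − 995 = 13 hPa.
13^0.64 ≈ 5.163.
V ≈ 5.8 × 5.163 ≈ 29.9 kt.

30 kt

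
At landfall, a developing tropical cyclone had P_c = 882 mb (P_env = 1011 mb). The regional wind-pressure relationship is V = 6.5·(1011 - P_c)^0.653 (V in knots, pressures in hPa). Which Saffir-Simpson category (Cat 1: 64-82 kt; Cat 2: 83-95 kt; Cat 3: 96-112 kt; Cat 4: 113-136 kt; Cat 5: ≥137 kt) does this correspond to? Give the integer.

5

ΔP = 1011 − 882 = 129 mb.
V ≈ 6.5 × 129^0.653 = 6.5 × 23.89 ≈ 155 kt.
155 kt falls in the Category 5 band.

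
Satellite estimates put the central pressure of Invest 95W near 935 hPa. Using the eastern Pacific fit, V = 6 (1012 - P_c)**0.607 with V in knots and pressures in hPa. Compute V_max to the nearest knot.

84 kt

ΔP = 1012 − 935 = 77 hPa.
77^0.607 ≈ 13.967.
V ≈ 6 × 13.967 ≈ 83.8 kt.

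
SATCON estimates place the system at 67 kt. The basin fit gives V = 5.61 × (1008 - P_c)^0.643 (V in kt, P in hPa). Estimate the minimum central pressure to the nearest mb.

ΔP = (V / 5.61)^(1/0.643) = (67/5.61)^1.555.
67/5.61 = 11.943; 11.943^1.555 ≈ 47.33 mb.
P_c = 1008 − 47.33 = 960.67 ≈ 961 mb.

961 mb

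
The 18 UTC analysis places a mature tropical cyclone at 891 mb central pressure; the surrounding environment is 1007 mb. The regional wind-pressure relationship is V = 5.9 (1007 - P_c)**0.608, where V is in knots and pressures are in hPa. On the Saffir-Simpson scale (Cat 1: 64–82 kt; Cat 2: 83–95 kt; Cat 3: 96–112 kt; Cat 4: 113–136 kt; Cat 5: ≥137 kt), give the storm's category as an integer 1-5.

3

ΔP = 1007 − 891 = 116 mb.
V ≈ 5.9 × 116^0.608 = 5.9 × 18.00 ≈ 106 kt.
106 kt falls in the Category 3 band.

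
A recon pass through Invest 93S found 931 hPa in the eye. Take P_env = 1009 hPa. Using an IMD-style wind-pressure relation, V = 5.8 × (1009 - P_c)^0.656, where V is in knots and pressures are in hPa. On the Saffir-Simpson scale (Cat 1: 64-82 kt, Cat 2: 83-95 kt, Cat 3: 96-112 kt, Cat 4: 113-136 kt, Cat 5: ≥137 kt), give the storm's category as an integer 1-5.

3

ΔP = 1009 − 931 = 78 hPa.
V ≈ 5.8 × 78^0.656 = 5.8 × 17.43 ≈ 101 kt.
101 kt falls in the Category 3 band.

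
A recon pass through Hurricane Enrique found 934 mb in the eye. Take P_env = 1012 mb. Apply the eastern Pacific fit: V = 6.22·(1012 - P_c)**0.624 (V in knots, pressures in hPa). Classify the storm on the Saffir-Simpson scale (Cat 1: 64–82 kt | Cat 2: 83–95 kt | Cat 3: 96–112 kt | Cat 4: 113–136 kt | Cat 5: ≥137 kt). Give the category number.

ΔP = 1012 − 934 = 78 mb.
V ≈ 6.22 × 78^0.624 = 6.22 × 15.16 ≈ 94 kt.
94 kt falls in the Category 2 band.

2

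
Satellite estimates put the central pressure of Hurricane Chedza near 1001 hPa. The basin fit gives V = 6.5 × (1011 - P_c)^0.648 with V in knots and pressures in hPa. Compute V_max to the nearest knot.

ΔP = 1011 − 1001 = 10 hPa.
10^0.648 ≈ 4.446.
V ≈ 6.5 × 4.446 ≈ 28.9 kt.

29 kt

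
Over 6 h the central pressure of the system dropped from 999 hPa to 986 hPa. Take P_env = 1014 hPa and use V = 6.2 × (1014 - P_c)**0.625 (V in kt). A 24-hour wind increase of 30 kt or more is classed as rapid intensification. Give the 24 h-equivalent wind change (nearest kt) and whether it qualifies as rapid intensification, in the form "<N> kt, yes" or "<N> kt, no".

V₁: ΔP = 15, V ≈ 6.2 × 15^0.625 ≈ 33.69 kt.
V₂: ΔP = 28, V ≈ 6.2 × 28^0.625 ≈ 49.76 kt.
ΔV over 6 h = 16.07 kt → 24 h equivalent = 16.07 × 24/6 ≈ 64.28 kt.
64 kt ≥ 30 kt ⇒ rapid intensification.

64 kt, yes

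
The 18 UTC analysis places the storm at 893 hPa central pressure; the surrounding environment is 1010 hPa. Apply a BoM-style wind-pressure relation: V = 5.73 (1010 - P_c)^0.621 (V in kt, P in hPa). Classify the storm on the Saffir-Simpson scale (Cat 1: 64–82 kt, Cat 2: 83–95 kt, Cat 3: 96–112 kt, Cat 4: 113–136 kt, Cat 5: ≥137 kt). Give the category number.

3

ΔP = 1010 − 893 = 117 hPa.
V ≈ 5.73 × 117^0.621 = 5.73 × 19.25 ≈ 110 kt.
110 kt falls in the Category 3 band.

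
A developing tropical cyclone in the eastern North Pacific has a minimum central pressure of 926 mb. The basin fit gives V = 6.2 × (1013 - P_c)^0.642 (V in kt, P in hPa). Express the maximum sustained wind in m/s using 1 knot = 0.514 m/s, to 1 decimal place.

ΔP = 1013 − 926 = 87 mb.
V ≈ 6.2 × 87^0.642 = 6.2 × 17.586 ≈ 109.034 kt.
109.034 × 0.514 ≈ 56.04 m/s → 56.0 m/s.

56.0 m/s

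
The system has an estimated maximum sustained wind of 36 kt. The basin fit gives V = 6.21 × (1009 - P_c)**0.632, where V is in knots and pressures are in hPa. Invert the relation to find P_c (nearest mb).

ΔP = (V / 6.21)^(1/0.632) = (36/6.21)^1.582.
36/6.21 = 5.797; 5.797^1.582 ≈ 16.13 mb.
P_c = 1009 − 16.13 = 992.87 ≈ 993 mb.

993 mb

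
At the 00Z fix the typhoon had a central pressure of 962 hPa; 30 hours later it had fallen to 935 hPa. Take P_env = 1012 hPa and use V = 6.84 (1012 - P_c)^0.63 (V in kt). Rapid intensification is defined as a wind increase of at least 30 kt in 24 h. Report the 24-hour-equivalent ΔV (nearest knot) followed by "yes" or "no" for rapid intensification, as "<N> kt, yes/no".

V₁: ΔP = 50, V ≈ 6.84 × 50^0.63 ≈ 80.43 kt.
V₂: ΔP = 77, V ≈ 6.84 × 77^0.63 ≈ 105.57 kt.
ΔV over 30 h = 25.14 kt → 24 h equivalent = 25.14 × 24/30 ≈ 20.11 kt.
20 kt < 30 kt ⇒ not rapid intensification.

20 kt, no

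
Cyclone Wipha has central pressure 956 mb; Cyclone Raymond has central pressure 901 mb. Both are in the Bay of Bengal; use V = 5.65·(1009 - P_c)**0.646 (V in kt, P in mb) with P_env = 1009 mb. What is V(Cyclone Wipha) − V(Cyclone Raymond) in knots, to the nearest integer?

-43 kt

Cyclone Wipha: ΔP = 53; V ≈ 5.65 × 53^0.646 ≈ 73.44 kt.
Cyclone Raymond: ΔP = 108; V ≈ 5.65 × 108^0.646 ≈ 116.32 kt.
Difference ≈ 73.44 − 116.32 = -42.88 → -43 kt.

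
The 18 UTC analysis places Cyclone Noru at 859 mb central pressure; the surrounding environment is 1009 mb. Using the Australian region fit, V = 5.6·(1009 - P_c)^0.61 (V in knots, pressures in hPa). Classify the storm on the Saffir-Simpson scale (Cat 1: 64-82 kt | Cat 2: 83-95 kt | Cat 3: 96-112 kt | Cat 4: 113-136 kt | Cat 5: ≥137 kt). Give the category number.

ΔP = 1009 − 859 = 150 mb.
V ≈ 5.6 × 150^0.61 = 5.6 × 21.25 ≈ 119 kt.
119 kt falls in the Category 4 band.

4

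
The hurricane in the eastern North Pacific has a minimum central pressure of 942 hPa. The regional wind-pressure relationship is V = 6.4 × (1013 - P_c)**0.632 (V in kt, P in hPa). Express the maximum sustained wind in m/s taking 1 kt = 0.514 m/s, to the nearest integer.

49 m/s

ΔP = 1013 − 942 = 71 hPa.
V ≈ 6.4 × 71^0.632 = 6.4 × 14.791 ≈ 94.662 kt.
94.662 × 0.514 ≈ 48.66 m/s → 49 m/s.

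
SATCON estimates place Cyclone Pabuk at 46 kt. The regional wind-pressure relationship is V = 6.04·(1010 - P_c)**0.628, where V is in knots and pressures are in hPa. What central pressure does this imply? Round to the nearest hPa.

985 hPa

ΔP = (V / 6.04)^(1/0.628) = (46/6.04)^1.592.
46/6.04 = 7.616; 7.616^1.592 ≈ 25.35 hPa.
P_c = 1010 − 25.35 = 984.65 ≈ 985 hPa.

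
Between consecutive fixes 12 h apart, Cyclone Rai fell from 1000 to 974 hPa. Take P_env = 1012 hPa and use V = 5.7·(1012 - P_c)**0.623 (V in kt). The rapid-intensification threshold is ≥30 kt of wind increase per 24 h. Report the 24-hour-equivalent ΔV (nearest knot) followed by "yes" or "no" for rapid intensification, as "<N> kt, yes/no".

56 kt, yes

V₁: ΔP = 12, V ≈ 5.7 × 12^0.623 ≈ 26.80 kt.
V₂: ΔP = 38, V ≈ 5.7 × 38^0.623 ≈ 54.96 kt.
ΔV over 12 h = 28.16 kt → 24 h equivalent = 28.16 × 24/12 ≈ 56.32 kt.
56 kt ≥ 30 kt ⇒ rapid intensification.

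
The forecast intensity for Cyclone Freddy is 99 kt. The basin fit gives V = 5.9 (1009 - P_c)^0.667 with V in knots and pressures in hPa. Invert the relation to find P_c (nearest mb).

940 mb

ΔP = (V / 5.9)^(1/0.667) = (99/5.9)^1.499.
99/5.9 = 16.780; 16.780^1.499 ≈ 68.59 mb.
P_c = 1009 − 68.59 = 940.41 ≈ 940 mb.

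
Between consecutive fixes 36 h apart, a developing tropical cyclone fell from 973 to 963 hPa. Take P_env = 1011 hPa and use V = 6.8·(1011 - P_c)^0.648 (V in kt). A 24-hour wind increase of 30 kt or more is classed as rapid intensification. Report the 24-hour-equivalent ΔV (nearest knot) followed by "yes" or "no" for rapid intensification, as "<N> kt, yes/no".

8 kt, no

V₁: ΔP = 38, V ≈ 6.8 × 38^0.648 ≈ 71.81 kt.
V₂: ΔP = 48, V ≈ 6.8 × 48^0.648 ≈ 83.55 kt.
ΔV over 36 h = 11.74 kt → 24 h equivalent = 11.74 × 24/36 ≈ 7.83 kt.
8 kt < 30 kt ⇒ not rapid intensification.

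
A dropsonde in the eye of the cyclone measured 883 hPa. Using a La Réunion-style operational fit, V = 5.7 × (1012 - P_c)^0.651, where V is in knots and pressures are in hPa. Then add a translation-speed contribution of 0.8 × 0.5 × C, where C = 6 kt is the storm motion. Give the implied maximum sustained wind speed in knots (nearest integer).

ΔP = 1012 − 883 = 129 hPa.
129^0.651 ≈ 23.659.
V ≈ 5.7 × 23.659 ≈ 134.9 kt.
Translation term: 0.8 × 0.5 × 6 = 2.4 kt.
Corrected V ≈ 137.3 kt → 137 kt.

137 kt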